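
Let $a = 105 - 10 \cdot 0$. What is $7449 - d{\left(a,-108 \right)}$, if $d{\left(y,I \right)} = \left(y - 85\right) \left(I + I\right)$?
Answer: $11769$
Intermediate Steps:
$a = 105$ ($a = 105 - 0 = 105 + 0 = 105$)
$d{\left(y,I \right)} = 2 I \left(-85 + y\right)$ ($d{\left(y,I \right)} = \left(-85 + y\right) 2 I = 2 I \left(-85 + y\right)$)
$7449 - d{\left(a,-108 \right)} = 7449 - 2 \left(-108\right) \left(-85 + 105\right) = 7449 - 2 \left(-108\right) 20 = 7449 - -4320 = 7449 + 4320 = 11769$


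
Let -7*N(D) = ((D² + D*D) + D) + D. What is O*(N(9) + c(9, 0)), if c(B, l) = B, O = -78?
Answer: 9126/7 ≈ 1303.7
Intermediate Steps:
N(D) = -2*D/7 - 2*D²/7 (N(D) = -(((D² + D*D) + D) + D)/7 = -(((D² + D²) + D) + D)/7 = -((2*D² + D) + D)/7 = -((D + 2*D²) + D)/7 = -(2*D + 2*D²)/7 = -2*D/7 - 2*D²/7)
O*(N(9) + c(9, 0)) = -78*(-2/7*9*(1 + 9) + 9) = -78*(-2/7*9*10 + 9) = -78*(-180/7 + 9) = -78*(-117/7) = 9126/7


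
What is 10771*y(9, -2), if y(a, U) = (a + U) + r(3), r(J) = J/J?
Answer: 86168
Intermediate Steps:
r(J) = 1
y(a, U) = 1 + U + a (y(a, U) = (a + U) + 1 = (U + a) + 1 = 1 + U + a)
10771*y(9, -2) = 10771*(1 - 2 + 9) = 10771*8 = 86168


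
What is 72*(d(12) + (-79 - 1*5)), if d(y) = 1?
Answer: -5976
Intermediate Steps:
72*(d(12) + (-79 - 1*5)) = 72*(1 + (-79 - 1*5)) = 72*(1 + (-79 - 5)) = 72*(1 - 84) = 72*(-83) = -5976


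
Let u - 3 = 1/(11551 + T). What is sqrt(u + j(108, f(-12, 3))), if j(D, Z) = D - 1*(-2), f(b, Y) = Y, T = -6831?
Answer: sqrt(157341495)/1180 ≈ 10.630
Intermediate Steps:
j(D, Z) = 2 + D (j(D, Z) = D + 2 = 2 + D)
u = 14161/4720 (u = 3 + 1/(11551 - 6831) = 3 + 1/4720 = 14161/4720 ≈ 3.0002)
sqrt(u + j(108, f(-12, 3))) = sqrt(14161/4720 + (2 + 108)) = sqrt(14161/4720 + 110) = sqrt(533361/4720) = sqrt(157341495)/1180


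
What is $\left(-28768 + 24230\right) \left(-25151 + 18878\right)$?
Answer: $28466874$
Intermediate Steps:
$\left(-28768 + 24230\right) \left(-25151 + 18878\right) = \left(-4538\right) \left(-6273\right) = 28466874$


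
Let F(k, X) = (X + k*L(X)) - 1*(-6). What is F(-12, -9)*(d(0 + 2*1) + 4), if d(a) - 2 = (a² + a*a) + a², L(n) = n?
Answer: 1890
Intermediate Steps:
d(a) = 2 + 3*a² (d(a) = 2 + ((a² + a*a) + a²) = 2 + ((a² + a²) + a²) = 2 + (2*a² + a²) = 2 + 3*a²)
F(k, X) = 6 + X + X*k (F(k, X) = (X + k*X) - 1*(-6) = (X + X*k) + 6 = 6 + X + X*k)
F(-12, -9)*(d(0 + 2*1) + 4) = (6 - 9 - 9*(-12))*((2 + 3*(0 + 2*1)²) + 4) = (6 - 9 + 108)*((2 + 3*(0 + 2)²) + 4) = 105*((2 + 3*2²) + 4) = 105*((2 + 3*4) + 4) = 105*((2 + 12) + 4) = 105*(14 + 4) = 105*18 = 1890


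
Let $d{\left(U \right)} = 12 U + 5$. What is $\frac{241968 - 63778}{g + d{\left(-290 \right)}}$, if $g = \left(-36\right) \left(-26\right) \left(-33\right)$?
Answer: $- \frac{178190}{34363} \approx -5.1855$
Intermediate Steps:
$g = -30888$ ($g = 936 \left(-33\right) = -30888$)
$d{\left(U \right)} = 5 + 12 U$
$\frac{241968 - 63778}{g + d{\left(-290 \right)}} = \frac{241968 - 63778}{-30888 + \left(5 + 12 \left(-290\right)\right)} = \frac{178190}{-30888 + \left(5 - 3480\right)} = \frac{178190}{-30888 - 3475} = \frac{178190}{-34363} = 178190 \left(- \frac{1}{34363}\right) = - \frac{178190}{34363}$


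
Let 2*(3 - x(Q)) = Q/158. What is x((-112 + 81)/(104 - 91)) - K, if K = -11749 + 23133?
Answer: -46753117/4108 ≈ -11381.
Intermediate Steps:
x(Q) = 3 - Q/316 (x(Q) = 3 - Q/(2*158) = 3 - Q/316)
K = 11384
x((-112 + 81)/(104 - 91)) - K = (3 - (-112 + 81)/(316*(104 - 91))) - 1*11384 = (3 - (-31)/(316*13)) - 11384 = (3 - 1/316*(-31/13)) - 11384 = (3 + 31/4108) - 11384 = 12355/4108 - 11384 = -46753117/4108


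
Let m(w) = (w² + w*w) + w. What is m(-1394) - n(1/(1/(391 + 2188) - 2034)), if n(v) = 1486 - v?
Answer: 20372100297941/5245685 ≈ 3.8836e+6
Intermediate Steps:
m(w) = w + 2*w² (m(w) = (w² + w²) + w = 2*w² + w = w + 2*w²)
m(-1394) - n(1/(1/(391 + 2188) - 2034)) = -1394*(1 + 2*(-1394)) - (1486 - 1/(1/(391 + 2188) - 2034)) = -1394*(1 - 2788) - (1486 - 1/(1/2579 - 2034)) = -1394*(-2787) - (1486 - 1/(1/2579 - 2034)) = 3885078 - (1486 - 1/(-5245685/2579)) = 3885078 - (1486 - 1*(-2579/5245685)) = 3885078 - (1486 + 2579/5245685) = 3885078 - 1*7795090489/5245685 = 3885078 - 7795090489/5245685 = 20372100297941/5245685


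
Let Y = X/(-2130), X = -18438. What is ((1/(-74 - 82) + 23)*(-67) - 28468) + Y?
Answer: -1661395247/55380 ≈ -30000.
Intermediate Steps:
Y = 3073/355 (Y = -18438/(-2130) = -18438*(-1/2130) = 3073/355 ≈ 8.6563)
((1/(-74 - 82) + 23)*(-67) - 28468) + Y = ((1/(-74 - 82) + 23)*(-67) - 28468) + 3073/355 = ((1/(-156) + 23)*(-67) - 28468) + 3073/355 = ((-1/156 + 23)*(-67) - 28468) + 3073/355 = ((3587/156)*(-67) - 28468) + 3073/355 = (-240329/156 - 28468) + 3073/355 = -4681337/156 + 3073/355 = -1661395247/55380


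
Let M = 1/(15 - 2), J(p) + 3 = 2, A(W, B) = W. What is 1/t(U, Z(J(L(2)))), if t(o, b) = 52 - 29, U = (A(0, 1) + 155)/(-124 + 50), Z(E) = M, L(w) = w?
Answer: 1/23 ≈ 0.043478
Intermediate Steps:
J(p) = -1 (J(p) = -3 + 2 = -1)
M = 1/13 ≈ 0.076923
Z(E) = 1/13
U = -155/74 (U = (0 + 155)/(-124 + 50) = 155/(-74) = 155*(-1/74) = -155/74 ≈ -2.0946)
t(o, b) = 23
1/t(U, Z(J(L(2)))) = 1/23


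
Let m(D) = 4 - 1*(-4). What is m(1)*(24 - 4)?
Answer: 160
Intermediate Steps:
m(D) = 8 (m(D) = 4 + 4 = 8)
m(1)*(24 - 4) = 8*(24 - 4) = 8*20 = 160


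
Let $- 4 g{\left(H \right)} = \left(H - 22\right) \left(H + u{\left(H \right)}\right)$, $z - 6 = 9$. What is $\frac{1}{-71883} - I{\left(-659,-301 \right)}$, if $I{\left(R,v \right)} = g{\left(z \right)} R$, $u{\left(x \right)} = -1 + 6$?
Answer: $\frac{1657981394}{71883} \approx 23065.0$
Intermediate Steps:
$u{\left(x \right)} = 5$
$z = 15$ ($z = 6 + 9 = 15$)
$g{\left(H \right)} = - \frac{\left(-22 + H\right) \left(5 + H\right)}{4}$ ($g{\left(H \right)} = - \frac{\left(H - 22\right) \left(H + 5\right)}{4} = - \frac{\left(-22 + H\right) \left(5 + H\right)}{4}$)
$I{\left(R,v \right)} = 35 R$ ($I{\left(R,v \right)} = \left(\frac{55}{2} - \frac{15^{2}}{4} + \frac{17}{4} \cdot 15\right) R = \left(\frac{55}{2} - \frac{225}{4} + \frac{255}{4}\right) R = 35 R$)
$\frac{1}{-71883} - I{\left(-659,-301 \right)} = \frac{1}{-71883} - 35 \left(-659\right) = - \frac{1}{71883} - -23065 = - \frac{1}{71883} + 23065 = \frac{1657981394}{71883}$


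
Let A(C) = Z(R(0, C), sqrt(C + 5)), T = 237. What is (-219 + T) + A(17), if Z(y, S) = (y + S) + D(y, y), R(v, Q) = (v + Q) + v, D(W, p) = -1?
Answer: 34 + sqrt(22) ≈ 38.690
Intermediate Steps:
R(v, Q) = Q + 2*v (R(v, Q) = (Q + v) + v = Q + 2*v)
Z(y, S) = -1 + S + y (Z(y, S) = (y + S) - 1 = (S + y) - 1 = -1 + S + y)
A(C) = -1 + C + sqrt(5 + C) (A(C) = -1 + sqrt(C + 5) + (C + 2*0) = -1 + sqrt(5 + C) + (C + 0) = -1 + sqrt(5 + C) + C = -1 + C + sqrt(5 + C))
(-219 + T) + A(17) = (-219 + 237) + (-1 + 17 + sqrt(5 + 17)) = 18 + (-1 + 17 + sqrt(22)) = 18 + (16 + sqrt(22)) = 34 + sqrt(22)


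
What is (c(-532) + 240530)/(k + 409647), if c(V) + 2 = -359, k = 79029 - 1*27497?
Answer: 240169/461179 ≈ 0.52077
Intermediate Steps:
k = 51532 (k = 79029 - 27497 = 51532)
c(V) = -361 (c(V) = -2 - 359 = -361)
(c(-532) + 240530)/(k + 409647) = (-361 + 240530)/(51532 + 409647) = 240169/461179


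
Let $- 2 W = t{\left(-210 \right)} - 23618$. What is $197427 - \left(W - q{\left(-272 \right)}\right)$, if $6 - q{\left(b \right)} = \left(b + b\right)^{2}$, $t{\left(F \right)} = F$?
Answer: $-110417$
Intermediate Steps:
$q{\left(b \right)} = 6 - 4 b^{2}$ ($q{\left(b \right)} = 6 - \left(b + b\right)^{2} = 6 - \left(2 b\right)^{2} = 6 - 4 b^{2}$)
$W = 11914$ ($W = - \frac{-210 - 23618}{2} = \left(- \frac{1}{2}\right) \left(-23828\right) = 11914$)
$197427 - \left(W - q{\left(-272 \right)}\right) = 197427 - \left(11914 - \left(6 - 4 \left(-272\right)^{2}\right)\right) = 197427 - \left(11914 - \left(6 - 295936\right)\right) = 197427 - \left(11914 - -295930\right) = 197427 - \left(11914 + 295930\right) = 197427 - 307844 = -110417$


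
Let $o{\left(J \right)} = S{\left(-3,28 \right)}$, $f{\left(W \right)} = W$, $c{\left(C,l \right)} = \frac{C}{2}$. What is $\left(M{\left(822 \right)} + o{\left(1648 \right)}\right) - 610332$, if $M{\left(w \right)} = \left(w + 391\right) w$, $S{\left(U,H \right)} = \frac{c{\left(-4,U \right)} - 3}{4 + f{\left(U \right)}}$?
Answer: $386749$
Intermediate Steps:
$c{\left(C,l \right)} = \frac{C}{2}$ ($c{\left(C,l \right)} = C \frac{1}{2} = \frac{C}{2}$)
$S{\left(U,H \right)} = - \frac{5}{4 + U}$ ($S{\left(U,H \right)} = \frac{\frac{1}{2} \left(-4\right) - 3}{4 + U} = \frac{-2 - 3}{4 + U} = - \frac{5}{4 + U}$)
$o{\left(J \right)} = -5$ ($o{\left(J \right)} = - \frac{5}{4 - 3} = - \frac{5}{1} = \left(-5\right) 1 = -5$)
$M{\left(w \right)} = w \left(391 + w\right)$ ($M{\left(w \right)} = \left(391 + w\right) w = w \left(391 + w\right)$)
$\left(M{\left(822 \right)} + o{\left(1648 \right)}\right) - 610332 = \left(822 \left(391 + 822\right) - 5\right) - 610332 = \left(822 \cdot 1213 - 5\right) - 610332 = \left(997086 - 5\right) - 610332 = 997081 - 610332 = 386749$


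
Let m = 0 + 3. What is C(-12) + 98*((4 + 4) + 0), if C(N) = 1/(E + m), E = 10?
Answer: 10193/13 ≈ 784.08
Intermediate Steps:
m = 3
C(N) = 1/13 (C(N) = 1/(10 + 3) = 1/13)
C(-12) + 98*((4 + 4) + 0) = 1/13 + 98*((4 + 4) + 0) = 1/13 + 98*(8 + 0) = 1/13 + 98*8 = 1/13 + 784 = 10193/13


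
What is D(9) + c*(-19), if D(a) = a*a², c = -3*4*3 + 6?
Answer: 1299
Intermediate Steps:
c = -30 (c = -12*3 + 6 = -36 + 6 = -30)
D(a) = a³
D(9) + c*(-19) = 9³ - 30*(-19) = 729 + 570 = 1299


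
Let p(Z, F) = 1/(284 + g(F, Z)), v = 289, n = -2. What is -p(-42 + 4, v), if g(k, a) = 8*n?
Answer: -1/268 ≈ -0.0037313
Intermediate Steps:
g(k, a) = -16 (g(k, a) = 8*(-2) = -16)
p(Z, F) = 1/268 (p(Z, F) = 1/(284 - 16) = 1/268)
-p(-42 + 4, v) = -1*1/268 = -1/268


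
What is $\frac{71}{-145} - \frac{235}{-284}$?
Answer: $\frac{13911}{41180} \approx 0.33781$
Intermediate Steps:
$\frac{71}{-145} - \frac{235}{-284} = 71 \left(- \frac{1}{145}\right) - - \frac{235}{284} = - \frac{71}{145} + \frac{235}{284} = \frac{13911}{41180}$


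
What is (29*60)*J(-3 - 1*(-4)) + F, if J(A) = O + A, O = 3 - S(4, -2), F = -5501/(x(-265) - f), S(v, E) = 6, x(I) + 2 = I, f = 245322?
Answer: -854644219/245589 ≈ -3480.0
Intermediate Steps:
x(I) = -2 + I
F = 5501/245589 (F = -5501/((-2 - 265) - 1*245322) = -5501/(-267 - 245322) = -5501/(-245589) = -5501*(-1/245589) = 5501/245589 ≈ 0.022399)
O = -3 (O = 3 - 1*6 = 3 - 6 = -3)
J(A) = -3 + A
(29*60)*J(-3 - 1*(-4)) + F = (29*60)*(-3 + (-3 - 1*(-4))) + 5501/245589 = 1740*(-3 + (-3 + 4)) + 5501/245589 = 1740*(-3 + 1) + 5501/245589 = 1740*(-2) + 5501/245589 = -3480 + 5501/245589 = -854644219/245589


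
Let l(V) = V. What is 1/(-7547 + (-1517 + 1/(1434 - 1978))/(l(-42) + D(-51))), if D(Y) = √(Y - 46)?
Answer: -4137556064960/31084515790934977 - 448935456*I*√97/31084515790934977 ≈ -0.00013311 - 1.4224e-7*I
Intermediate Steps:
D(Y) = √(-46 + Y)
1/(-7547 + (-1517 + 1/(1434 - 1978))/(l(-42) + D(-51))) = 1/(-7547 + (-1517 + 1/(1434 - 1978))/(-42 + √(-46 - 51))) = 1/(-7547 + (-1517 + 1/(-544))/(-42 + √(-97))) = 1/(-7547 + (-1517 - 1/544)/(-42 + I*√97)) = 1/(-7547 - 825249/(544*(-42 + I*√97)))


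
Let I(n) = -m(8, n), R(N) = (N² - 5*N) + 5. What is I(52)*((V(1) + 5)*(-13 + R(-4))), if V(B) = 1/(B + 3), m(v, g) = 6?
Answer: -882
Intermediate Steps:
R(N) = 5 + N² - 5*N
V(B) = 1/(3 + B)
I(n) = -6 (I(n) = -1*6 = -6)
I(52)*((V(1) + 5)*(-13 + R(-4))) = -6*(1/(3 + 1) + 5)*(-13 + (5 + (-4)² - 5*(-4))) = -6*(1/4 + 5)*(-13 + (5 + 16 + 20)) = -6*(¼ + 5)*(-13 + 41) = -63*28/2 = -6*147 = -882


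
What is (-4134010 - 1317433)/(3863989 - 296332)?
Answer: -5451443/3567657 ≈ -1.5280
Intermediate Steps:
(-4134010 - 1317433)/(3863989 - 296332) = -5451443/3567657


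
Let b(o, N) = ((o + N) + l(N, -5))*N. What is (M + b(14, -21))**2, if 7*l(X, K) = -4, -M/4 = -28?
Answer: 73441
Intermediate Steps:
M = 112 (M = -4*(-28) = 112)
l(X, K) = -4/7 (l(X, K) = (1/7)*(-4) = -4/7)
b(o, N) = N*(-4/7 + N + o) (b(o, N) = ((o + N) - 4/7)*N = ((N + o) - 4/7)*N = (-4/7 + N + o)*N = N*(-4/7 + N + o))
(M + b(14, -21))**2 = (112 + (1/7)*(-21)*(-4 + 7*(-21) + 7*14))**2 = (112 + (1/7)*(-21)*(-4 - 147 + 98))**2 = (112 + (1/7)*(-21)*(-53))**2 = (112 + 159)**2 = 271**2 = 73441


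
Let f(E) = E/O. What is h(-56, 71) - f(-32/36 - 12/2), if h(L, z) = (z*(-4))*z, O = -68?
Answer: -6170215/306 ≈ -20164.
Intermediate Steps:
f(E) = -E/68 (f(E) = E/(-68) = E*(-1/68) = -E/68)
h(L, z) = -4*z² (h(L, z) = (-4*z)*z = -4*z²)
h(-56, 71) - f(-32/36 - 12/2) = -4*71² - (-1)*(-32/36 - 12/2)/68 = -4*5041 - (-1)*(-32*1/36 - 12*½)/68 = -20164 - (-1)*(-8/9 - 6)/68 = -20164 - (-1)*(-62)/(68*9) = -20164 - 1*31/306 = -20164 - 31/306 = -6170215/306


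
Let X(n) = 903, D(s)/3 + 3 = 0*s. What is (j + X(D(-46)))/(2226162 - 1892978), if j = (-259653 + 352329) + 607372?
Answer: 700951/333184 ≈ 2.1038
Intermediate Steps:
D(s) = -9 (D(s) = -9 + 3*(0*s) = -9 + 3*0 = -9 + 0 = -9)
j = 700048 (j = 92676 + 607372 = 700048)
(j + X(D(-46)))/(2226162 - 1892978) = (700048 + 903)/(2226162 - 1892978) = 700951/333184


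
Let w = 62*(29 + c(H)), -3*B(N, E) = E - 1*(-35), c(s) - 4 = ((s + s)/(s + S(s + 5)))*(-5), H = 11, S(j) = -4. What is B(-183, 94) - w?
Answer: -7803/7 ≈ -1114.7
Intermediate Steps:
c(s) = 4 - 10*s/(-4 + s) (c(s) = 4 + ((s + s)/(s - 4))*(-5) = 4 + ((2*s)/(-4 + s))*(-5) = 4 + (2*s/(-4 + s))*(-5) = 4 - 10*s/(-4 + s))
B(N, E) = -35/3 - E/3 (B(N, E) = -(E - 1*(-35))/3 = -(E + 35)/3 = -(35 + E)/3 = -35/3 - E/3)
w = 7502/7 (w = 62*(29 + 2*(-8 - 3*11)/(-4 + 11)) = 62*(29 + 2*(-8 - 33)/7) = 62*(29 + 2*(1/7)*(-41)) = 62*(29 - 82/7) = 62*(121/7) = 7502/7 ≈ 1071.7)
B(-183, 94) - w = (-35/3 - 1/3*94) - 1*7502/7 = (-35/3 - 94/3) - 7502/7 = -43 - 7502/7 = -7803/7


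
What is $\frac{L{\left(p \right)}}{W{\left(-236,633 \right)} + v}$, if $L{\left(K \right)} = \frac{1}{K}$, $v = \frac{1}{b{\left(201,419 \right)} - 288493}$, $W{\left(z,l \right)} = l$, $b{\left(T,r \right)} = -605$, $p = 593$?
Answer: $\frac{289098}{108518426569} \approx 2.664 \cdot 10^{-6}$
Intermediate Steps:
$v = - \frac{1}{289098}$ ($v = \frac{1}{-605 - 288493} = \frac{1}{-289098} = - \frac{1}{289098} \approx -3.459 \cdot 10^{-6}$)
$\frac{L{\left(p \right)}}{W{\left(-236,633 \right)} + v} = \frac{1}{593 \left(633 - \frac{1}{289098}\right)} = \frac{1}{593 \cdot \frac{182999033}{289098}} = \frac{1}{593} \cdot \frac{289098}{182999033} = \frac{289098}{108518426569}$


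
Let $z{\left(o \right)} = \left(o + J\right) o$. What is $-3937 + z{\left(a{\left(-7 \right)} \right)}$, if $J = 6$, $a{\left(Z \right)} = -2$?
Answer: $-3945$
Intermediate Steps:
$z{\left(o \right)} = o \left(6 + o\right)$ ($z{\left(o \right)} = \left(o + 6\right) o = \left(6 + o\right) o = o \left(6 + o\right)$)
$-3937 + z{\left(a{\left(-7 \right)} \right)} = -3937 - 2 \left(6 - 2\right) = -3937 - 8 = -3945$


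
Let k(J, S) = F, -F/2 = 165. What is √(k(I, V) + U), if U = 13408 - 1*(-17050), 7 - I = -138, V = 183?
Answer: 4*√1883 ≈ 173.57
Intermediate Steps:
I = 145 (I = 7 - 1*(-138) = 7 + 138 = 145)
F = -330 (F = -2*165 = -330)
k(J, S) = -330
U = 30458 (U = 13408 + 17050 = 30458)
√(k(I, V) + U) = √(-330 + 30458) = √30128 = 4*√1883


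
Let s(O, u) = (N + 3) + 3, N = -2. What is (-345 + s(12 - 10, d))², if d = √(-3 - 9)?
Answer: 116281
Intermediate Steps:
d = 2*I*√3 (d = √(-12) = 2*I*√3 ≈ 3.4641*I)
s(O, u) = 4 (s(O, u) = (-2 + 3) + 3 = 1 + 3 = 4)
(-345 + s(12 - 10, d))² = (-345 + 4)² = (-341)² = 116281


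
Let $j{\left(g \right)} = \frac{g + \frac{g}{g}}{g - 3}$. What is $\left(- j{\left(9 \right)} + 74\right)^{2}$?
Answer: $\frac{47089}{9} \approx 5232.1$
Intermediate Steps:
$j{\left(g \right)} = \frac{1 + g}{-3 + g}$ ($j{\left(g \right)} = \frac{g + 1}{-3 + g} = \frac{1 + g}{-3 + g}$)
$\left(- j{\left(9 \right)} + 74\right)^{2} = \left(- \frac{1 + 9}{-3 + 9} + 74\right)^{2} = \left(- \frac{10}{6} + 74\right)^{2} = \left(\left(-1\right) \frac{5}{3} + 74\right)^{2} = \left(- \frac{5}{3} + 74\right)^{2} = \left(\frac{217}{3}\right)^{2} = \frac{47089}{9}$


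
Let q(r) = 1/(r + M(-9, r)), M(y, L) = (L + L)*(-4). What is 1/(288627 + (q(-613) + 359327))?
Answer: 4291/2780370615 ≈ 1.5433e-6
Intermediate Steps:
M(y, L) = -8*L (M(y, L) = (2*L)*(-4) = -8*L)
q(r) = -1/(7*r) (q(r) = 1/(r - 8*r) = 1/(-7*r) = -1/(7*r))
1/(288627 + (q(-613) + 359327)) = 1/(288627 + (-1/7/(-613) + 359327)) = 1/(288627 + (-1/7*(-1/613) + 359327)) = 1/(288627 + (1/4291 + 359327)) = 1/(288627 + 1541872158/4291) = 1/(2780370615/4291) = 4291/2780370615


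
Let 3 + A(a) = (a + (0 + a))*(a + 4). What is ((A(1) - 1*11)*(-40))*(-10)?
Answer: -1600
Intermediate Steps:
A(a) = -3 + 2*a*(4 + a) (A(a) = -3 + (a + (0 + a))*(a + 4) = -3 + (a + a)*(4 + a) = -3 + (2*a)*(4 + a) = -3 + 2*a*(4 + a))
((A(1) - 1*11)*(-40))*(-10) = (((-3 + 2*1² + 8*1) - 1*11)*(-40))*(-10) = (((-3 + 2*1 + 8) - 11)*(-40))*(-10) = (((-3 + 2 + 8) - 11)*(-40))*(-10) = ((7 - 11)*(-40))*(-10) = -4*(-40)*(-10) = 160*(-10) = -1600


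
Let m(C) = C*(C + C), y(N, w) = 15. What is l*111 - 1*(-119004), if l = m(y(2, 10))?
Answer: 168954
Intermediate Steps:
m(C) = 2*C² (m(C) = C*(2*C) = 2*C²)
l = 450 (l = 2*15² = 2*225 = 450)
l*111 - 1*(-119004) = 450*111 - 1*(-119004) = 49950 + 119004 = 168954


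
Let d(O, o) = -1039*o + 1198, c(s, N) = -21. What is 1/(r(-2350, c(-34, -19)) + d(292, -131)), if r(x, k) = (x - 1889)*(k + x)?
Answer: 1/10187976 ≈ 9.8155e-8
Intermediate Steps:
d(O, o) = 1198 - 1039*o
r(x, k) = (-1889 + x)*(k + x)
1/(r(-2350, c(-34, -19)) + d(292, -131)) = 1/(((-2350)² - 1889*(-21) - 1889*(-2350) - 21*(-2350)) + (1198 - 1039*(-131))) = 1/((5522500 + 39669 + 4439150 + 49350) + (1198 + 136109)) = 1/(10050669 + 137307) = 1/10187976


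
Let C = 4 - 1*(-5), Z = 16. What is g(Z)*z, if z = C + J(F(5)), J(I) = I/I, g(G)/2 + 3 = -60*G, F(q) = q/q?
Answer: -19260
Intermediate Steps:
F(q) = 1
g(G) = -6 - 120*G (g(G) = -6 + 2*(-60*G) = -6 - 120*G)
J(I) = 1
C = 9 (C = 4 + 5 = 9)
z = 10 (z = 9 + 1 = 10)
g(Z)*z = (-6 - 120*16)*10 = (-6 - 1920)*10 = -1926*10 = -19260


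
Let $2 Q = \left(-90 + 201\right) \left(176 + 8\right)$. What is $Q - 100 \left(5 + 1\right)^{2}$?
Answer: $6612$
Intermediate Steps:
$Q = 10212$ ($Q = \frac{\left(-90 + 201\right) \left(176 + 8\right)}{2} = \frac{111 \cdot 184}{2} = \frac{1}{2} \cdot 20424 = 10212$)
$Q - 100 \left(5 + 1\right)^{2} = 10212 - 100 \left(5 + 1\right)^{2} = 10212 - 100 \cdot 6^{2} = 10212 - 3600 = 6612$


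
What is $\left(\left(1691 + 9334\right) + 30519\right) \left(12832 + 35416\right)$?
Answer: $2004414912$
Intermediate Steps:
$\left(\left(1691 + 9334\right) + 30519\right) \left(12832 + 35416\right) = \left(11025 + 30519\right) 48248 = 41544 \cdot 48248 = 2004414912$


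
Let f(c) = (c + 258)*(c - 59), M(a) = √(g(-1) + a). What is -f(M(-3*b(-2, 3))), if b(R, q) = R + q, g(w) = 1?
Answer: 15224 - 199*I*√2 ≈ 15224.0 - 281.43*I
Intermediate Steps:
M(a) = √(1 + a)
f(c) = (-59 + c)*(258 + c) (f(c) = (258 + c)*(-59 + c) = (-59 + c)*(258 + c))
-f(M(-3*b(-2, 3))) = -(-15222 + (√(1 - 3*(-2 + 3)))² + 199*√(1 - 3*(-2 + 3))) = -(-15222 + (√(1 - 3*1))² + 199*√(1 - 3*1)) = -(-15222 + (√(1 - 3))² + 199*√(1 - 3)) = -(-15222 + (√(-2))² + 199*√(-2)) = -(-15222 + (I*√2)² + 199*(I*√2)) = -(-15222 - 2 + 199*I*√2) = -(-15224 + 199*I*√2) = 15224 - 199*I*√2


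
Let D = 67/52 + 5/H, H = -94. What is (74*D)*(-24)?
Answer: -1340436/611 ≈ -2193.8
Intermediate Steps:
D = 3019/2444 (D = 67/52 + 5/(-94) = 67*(1/52) + 5*(-1/94) = 67/52 - 5/94 = 3019/2444 ≈ 1.2353)
(74*D)*(-24) = (74*(3019/2444))*(-24) = (111703/1222)*(-24) = -1340436/611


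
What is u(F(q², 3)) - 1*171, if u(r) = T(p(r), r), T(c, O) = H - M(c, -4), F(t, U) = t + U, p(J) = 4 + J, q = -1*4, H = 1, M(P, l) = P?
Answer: -193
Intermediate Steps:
q = -4
F(t, U) = U + t
T(c, O) = 1 - c
u(r) = -3 - r (u(r) = 1 - (4 + r) = 1 + (-4 - r) = -3 - r)
u(F(q², 3)) - 1*171 = (-3 - (3 + (-4)²)) - 1*171 = (-3 - (3 + 16)) - 171 = (-3 - 1*19) - 171 = (-3 - 19) - 171 = -22 - 171 = -193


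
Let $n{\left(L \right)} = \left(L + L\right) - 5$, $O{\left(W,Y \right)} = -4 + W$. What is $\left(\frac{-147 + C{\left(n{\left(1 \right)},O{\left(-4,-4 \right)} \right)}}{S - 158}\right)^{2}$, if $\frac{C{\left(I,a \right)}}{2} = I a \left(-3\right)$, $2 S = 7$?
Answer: $\frac{37636}{10609} \approx 3.5476$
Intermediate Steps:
$S = \frac{7}{2}$ ($S = \frac{1}{2} \cdot 7 = \frac{7}{2} \approx 3.5$)
$n{\left(L \right)} = -5 + 2 L$ ($n{\left(L \right)} = 2 L - 5 = -5 + 2 L$)
$C{\left(I,a \right)} = - 6 I a$ ($C{\left(I,a \right)} = 2 I a \left(-3\right) = 2 \left(- 3 I a\right) = - 6 I a$)
$\left(\frac{-147 + C{\left(n{\left(1 \right)},O{\left(-4,-4 \right)} \right)}}{S - 158}\right)^{2} = \left(\frac{-147 - 6 \left(-5 + 2 \cdot 1\right) \left(-4 - 4\right)}{\frac{7}{2} - 158}\right)^{2} = \left(\frac{-147 - 6 \left(-5 + 2\right) \left(-8\right)}{- \frac{309}{2}}\right)^{2} = \left(\left(-147 - \left(-18\right) \left(-8\right)\right) \left(- \frac{2}{309}\right)\right)^{2} = \left(\left(-147 - 144\right) \left(- \frac{2}{309}\right)\right)^{2} = \left(\left(-291\right) \left(- \frac{2}{309}\right)\right)^{2} = \left(\frac{194}{103}\right)^{2} = \frac{37636}{10609}$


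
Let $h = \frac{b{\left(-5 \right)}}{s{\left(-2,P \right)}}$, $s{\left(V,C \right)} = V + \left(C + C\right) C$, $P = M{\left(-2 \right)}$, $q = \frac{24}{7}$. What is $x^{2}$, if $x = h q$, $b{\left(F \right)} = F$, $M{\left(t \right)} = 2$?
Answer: $\frac{400}{49} \approx 8.1633$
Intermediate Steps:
$q = \frac{24}{7}$ ($q = 24 \cdot \frac{1}{7} = \frac{24}{7} \approx 3.4286$)
$P = 2$
$s{\left(V,C \right)} = V + 2 C^{2}$ ($s{\left(V,C \right)} = V + 2 C C = V + 2 C^{2}$)
$h = - \frac{5}{6}$ ($h = - \frac{5}{-2 + 2 \cdot 2^{2}} = - \frac{5}{-2 + 2 \cdot 4} = - \frac{5}{-2 + 8} = - \frac{5}{6} \approx -0.83333$)
$x = - \frac{20}{7}$ ($x = \left(- \frac{5}{6}\right) \frac{24}{7} = - \frac{20}{7} \approx -2.8571$)
$x^{2} = \left(- \frac{20}{7}\right)^{2} = \frac{400}{49}$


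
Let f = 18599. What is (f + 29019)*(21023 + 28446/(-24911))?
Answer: 859875182494/859 ≈ 1.0010e+9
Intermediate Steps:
(f + 29019)*(21023 + 28446/(-24911)) = (18599 + 29019)*(21023 + 28446/(-24911)) = 47618*(21023 + 28446*(-1/24911)) = 47618*(21023 - 28446/24911) = 47618*(523675507/24911) = 859875182494/859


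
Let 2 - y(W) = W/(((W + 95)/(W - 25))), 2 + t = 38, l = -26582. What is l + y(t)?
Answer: -3482376/131 ≈ -26583.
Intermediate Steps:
t = 36 (t = -2 + 38 = 36)
y(W) = 2 - W*(-25 + W)/(95 + W) (y(W) = 2 - W/((W + 95)/(W - 25)) = 2 - W/((95 + W)/(-25 + W)) = 2 - W*(-25 + W)/(95 + W))
l + y(t) = -26582 + (190 - 1*36² + 27*36)/(95 + 36) = -26582 + (190 - 1*1296 + 972)/131 = -26582 + (190 - 1296 + 972)/131 = -26582 + (1/131)*(-134) = -26582 - 134/131 = -3482376/131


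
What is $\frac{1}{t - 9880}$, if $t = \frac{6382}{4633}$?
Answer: $- \frac{4633}{45767658} \approx -0.00010123$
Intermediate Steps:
$t = \frac{6382}{4633}$ ($t = 6382 \cdot \frac{1}{4633} = \frac{6382}{4633} \approx 1.3775$)
$\frac{1}{t - 9880} = \frac{1}{\frac{6382}{4633} - 9880} = \frac{1}{- \frac{45767658}{4633}} = - \frac{4633}{45767658}$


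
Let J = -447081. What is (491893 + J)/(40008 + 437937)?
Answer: 44812/477945 ≈ 0.093760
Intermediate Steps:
(491893 + J)/(40008 + 437937) = (491893 - 447081)/(40008 + 437937) = 44812/477945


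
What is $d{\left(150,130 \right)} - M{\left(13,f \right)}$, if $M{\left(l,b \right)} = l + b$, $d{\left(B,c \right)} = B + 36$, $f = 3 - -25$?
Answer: $145$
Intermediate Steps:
$f = 28$ ($f = 3 + 25 = 28$)
$d{\left(B,c \right)} = 36 + B$
$M{\left(l,b \right)} = b + l$
$d{\left(150,130 \right)} - M{\left(13,f \right)} = \left(36 + 150\right) - \left(28 + 13\right) = 186 - 41 = 145$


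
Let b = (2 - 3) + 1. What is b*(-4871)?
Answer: 0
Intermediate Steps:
b = 0 (b = -1 + 1 = 0)
b*(-4871) = 0*(-4871) = 0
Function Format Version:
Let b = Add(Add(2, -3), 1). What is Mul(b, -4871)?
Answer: 0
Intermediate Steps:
b = 0 (b = Add(-1, 1) = 0)
Mul(b, -4871) = Mul(0, -4871) = 0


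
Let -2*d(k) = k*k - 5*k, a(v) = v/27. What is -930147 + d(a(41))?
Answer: -678075236/729 ≈ -9.3014e+5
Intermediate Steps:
a(v) = v/27 (a(v) = v*(1/27) = v/27)
d(k) = -k**2/2 + 5*k/2 (d(k) = -(k*k - 5*k)/2 = -(k**2 - 5*k)/2 = -k**2/2 + 5*k/2)
-930147 + d(a(41)) = -930147 + ((1/27)*41)*(5 - 41/27)/2 = -930147 + (1/2)*(41/27)*(5 - 1*41/27) = -930147 + (1/2)*(41/27)*(5 - 41/27) = -930147 + (1/2)*(41/27)*(94/27) = -930147 + 1927/729 = -678075236/729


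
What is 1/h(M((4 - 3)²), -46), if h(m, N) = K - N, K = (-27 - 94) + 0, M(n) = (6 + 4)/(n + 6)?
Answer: -1/75 ≈ -0.013333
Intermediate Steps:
M(n) = 10/(6 + n)
K = -121 (K = -121 + 0 = -121)
h(m, N) = -121 - N
1/h(M((4 - 3)²), -46) = 1/(-121 - 1*(-46)) = 1/(-121 + 46) = 1/(-75) = -1/75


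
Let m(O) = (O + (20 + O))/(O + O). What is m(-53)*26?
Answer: 1118/53 ≈ 21.094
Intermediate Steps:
m(O) = (20 + 2*O)/(2*O) (m(O) = (20 + 2*O)/((2*O)) = (20 + 2*O)*(1/(2*O)) = (20 + 2*O)/(2*O))
m(-53)*26 = ((10 - 53)/(-53))*26 = -1/53*(-43)*26 = (43/53)*26 = 1118/53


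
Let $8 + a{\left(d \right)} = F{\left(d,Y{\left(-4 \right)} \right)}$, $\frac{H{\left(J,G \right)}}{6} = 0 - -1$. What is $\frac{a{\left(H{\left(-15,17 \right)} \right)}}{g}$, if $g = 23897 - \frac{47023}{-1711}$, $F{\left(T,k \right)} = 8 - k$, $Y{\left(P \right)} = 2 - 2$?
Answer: $0$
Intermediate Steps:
$Y{\left(P \right)} = 0$
$H{\left(J,G \right)} = 6$ ($H{\left(J,G \right)} = 6 \left(0 - -1\right) = 6 \left(0 + 1\right) = 6 \cdot 1 = 6$)
$a{\left(d \right)} = 0$ ($a{\left(d \right)} = -8 + \left(8 - 0\right) = -8 + \left(8 + 0\right) = -8 + 8 = 0$)
$g = \frac{693810}{29}$ ($g = 23897 - - \frac{797}{29} = 23897 + \frac{797}{29} = \frac{693810}{29} \approx 23924.0$)
$\frac{a{\left(H{\left(-15,17 \right)} \right)}}{g} = \frac{0}{\frac{693810}{29}} = 0 \cdot \frac{29}{693810} = 0$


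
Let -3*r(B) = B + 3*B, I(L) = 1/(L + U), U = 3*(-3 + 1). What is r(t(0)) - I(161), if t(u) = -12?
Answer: 2479/155 ≈ 15.994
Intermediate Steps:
U = -6 (U = 3*(-2) = -6)
I(L) = 1/(-6 + L) (I(L) = 1/(L - 6) = 1/(-6 + L))
r(B) = -4*B/3 (r(B) = -(B + 3*B)/3 = -4*B/3)
r(t(0)) - I(161) = -4/3*(-12) - 1/(-6 + 161) = 16 - 1/155 = 2479/155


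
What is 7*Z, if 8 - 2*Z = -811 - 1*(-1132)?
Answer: -2191/2 ≈ -1095.5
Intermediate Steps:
Z = -313/2 (Z = 4 - (-811 - 1*(-1132))/2 = 4 - (-811 + 1132)/2 = 4 - ½*321 = 4 - 321/2 = -313/2 ≈ -156.50)
7*Z = 7*(-313/2) = -2191/2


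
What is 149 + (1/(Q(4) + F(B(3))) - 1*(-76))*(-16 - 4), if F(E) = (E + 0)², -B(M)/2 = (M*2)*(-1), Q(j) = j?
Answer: -50732/37 ≈ -1371.1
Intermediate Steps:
B(M) = 4*M (B(M) = -2*M*2*(-1) = -2*2*M*(-1) = -(-4)*M = 4*M)
F(E) = E²
149 + (1/(Q(4) + F(B(3))) - 1*(-76))*(-16 - 4) = 149 + (1/(4 + (4*3)²) - 1*(-76))*(-16 - 4) = 149 + (1/(4 + 12²) + 76)*(-20) = 149 + (1/(4 + 144) + 76)*(-20) = 149 + (1/148 + 76)*(-20) = 149 + (11249/148)*(-20) = 149 - 56245/37 = -50732/37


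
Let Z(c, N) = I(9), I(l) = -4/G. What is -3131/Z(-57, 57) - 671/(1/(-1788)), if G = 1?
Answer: 4802123/4 ≈ 1.2005e+6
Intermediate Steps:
I(l) = -4 (I(l) = -4/1 = -4*1 = -4)
Z(c, N) = -4
-3131/Z(-57, 57) - 671/(1/(-1788)) = -3131/(-4) - 671/(1/(-1788)) = -3131*(-¼) - 671/(-1/1788) = 3131/4 - 671*(-1788) = 3131/4 + 1199748 = 4802123/4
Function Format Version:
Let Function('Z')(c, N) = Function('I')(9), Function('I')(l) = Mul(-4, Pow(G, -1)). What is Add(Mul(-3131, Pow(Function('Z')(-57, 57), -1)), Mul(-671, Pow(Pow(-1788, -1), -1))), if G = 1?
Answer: Rational(4802123, 4) ≈ 1.2005e+6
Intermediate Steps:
Function('I')(l) = -4 (Function('I')(l) = Mul(-4, Pow(1, -1)) = Mul(-4, 1) = -4)
Function('Z')(c, N) = -4
Add(Mul(-3131, Pow(Function('Z')(-57, 57), -1)), Mul(-671, Pow(Pow(-1788, -1), -1))) = Add(Mul(-3131, Pow(-4, -1)), Mul(-671, Pow(Pow(-1788, -1), -1))) = Add(Mul(-3131, Rational(-1, 4)), Mul(-671, Pow(Rational(-1, 1788), -1))) = Add(Rational(3131, 4), Mul(-671, -1788)) = Add(Rational(3131, 4), 1199748) = Rational(4802123, 4)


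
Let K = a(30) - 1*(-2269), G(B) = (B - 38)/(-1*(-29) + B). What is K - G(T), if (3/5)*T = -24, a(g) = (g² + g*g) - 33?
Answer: 44318/11 ≈ 4028.9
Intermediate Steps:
a(g) = -33 + 2*g² (a(g) = (g² + g²) - 33 = 2*g² - 33 = -33 + 2*g²)
T = -40 (T = (5/3)*(-24) = -40)
G(B) = (-38 + B)/(29 + B)
K = 4036 (K = (-33 + 2*30²) - 1*(-2269) = (-33 + 2*900) + 2269 = (-33 + 1800) + 2269 = 1767 + 2269 = 4036)
K - G(T) = 4036 - (-38 - 40)/(29 - 40) = 4036 - (-78)/(-11) = 4036 - (-1)*(-78)/11 = 4036 - 1*78/11 = 4036 - 78/11 = 44318/11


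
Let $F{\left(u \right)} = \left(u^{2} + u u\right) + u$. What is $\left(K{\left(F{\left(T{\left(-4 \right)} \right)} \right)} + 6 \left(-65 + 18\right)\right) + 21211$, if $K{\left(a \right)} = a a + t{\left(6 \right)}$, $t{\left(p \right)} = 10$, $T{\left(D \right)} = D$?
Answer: $21723$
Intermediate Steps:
$F{\left(u \right)} = u + 2 u^{2}$ ($F{\left(u \right)} = \left(u^{2} + u^{2}\right) + u = 2 u^{2} + u = u + 2 u^{2}$)
$K{\left(a \right)} = 10 + a^{2}$ ($K{\left(a \right)} = a a + 10 = a^{2} + 10 = 10 + a^{2}$)
$\left(K{\left(F{\left(T{\left(-4 \right)} \right)} \right)} + 6 \left(-65 + 18\right)\right) + 21211 = \left(\left(10 + \left(- 4 \left(1 + 2 \left(-4\right)\right)\right)^{2}\right) + 6 \left(-65 + 18\right)\right) + 21211 = \left(\left(10 + \left(- 4 \left(1 - 8\right)\right)^{2}\right) + 6 \left(-47\right)\right) + 21211 = \left(\left(10 + \left(\left(-4\right) \left(-7\right)\right)^{2}\right) - 282\right) + 21211 = \left(\left(10 + 28^{2}\right) - 282\right) + 21211 = \left(\left(10 + 784\right) - 282\right) + 21211 = \left(794 - 282\right) + 21211 = 512 + 21211 = 21723$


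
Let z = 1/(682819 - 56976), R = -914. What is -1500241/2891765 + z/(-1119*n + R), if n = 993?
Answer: -1044149897061728968/2012634054840754495 ≈ -0.51880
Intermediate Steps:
z = 1/625843 ≈ 1.5978e-6
-1500241/2891765 + z/(-1119*n + R) = -1500241/2891765 + 1/(625843*(-1119*993 - 914)) = -1500241*1/2891765 + 1/(625843*(-1111167 - 914)) = -1500241/2891765 + (1/625843)/(-1112081) = -1500241/2891765 + (1/625843)*(-1/1112081) = -1500241/2891765 - 1/695988109283 = -1044149897061728968/2012634054840754495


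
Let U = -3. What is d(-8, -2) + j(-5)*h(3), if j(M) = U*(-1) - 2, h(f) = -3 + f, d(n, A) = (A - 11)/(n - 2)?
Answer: 13/10 ≈ 1.3000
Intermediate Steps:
d(n, A) = (-11 + A)/(-2 + n)
j(M) = 1 (j(M) = -3*(-1) - 2 = 3 - 2 = 1)
d(-8, -2) + j(-5)*h(3) = (-11 - 2)/(-2 - 8) + 1*(-3 + 3) = -13/(-10) + 1*0 = -1/10*(-13) + 0 = 13/10 + 0 = 13/10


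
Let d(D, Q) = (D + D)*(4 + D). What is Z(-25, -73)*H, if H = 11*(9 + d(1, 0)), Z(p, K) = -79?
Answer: -16511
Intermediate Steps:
d(D, Q) = 2*D*(4 + D) (d(D, Q) = (2*D)*(4 + D) = 2*D*(4 + D))
H = 209 (H = 11*(9 + 2*1*(4 + 1)) = 11*(9 + 2*1*5) = 11*(9 + 10) = 11*19 = 209)
Z(-25, -73)*H = -79*209 = -16511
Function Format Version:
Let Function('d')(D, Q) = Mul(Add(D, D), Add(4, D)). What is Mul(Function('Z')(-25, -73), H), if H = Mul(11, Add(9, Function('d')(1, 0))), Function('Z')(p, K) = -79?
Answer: -16511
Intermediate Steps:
Function('d')(D, Q) = Mul(2, D, Add(4, D)) (Function('d')(D, Q) = Mul(Mul(2, D), Add(4, D)) = Mul(2, D, Add(4, D)))
H = 209 (H = Mul(11, Add(9, Mul(2, 1, Add(4, 1)))) = Mul(11, Add(9, Mul(2, 1, 5))) = Mul(11, Add(9, 10)) = Mul(11, 19) = 209)
Mul(Function('Z')(-25, -73), H) = Mul(-79, 209) = -16511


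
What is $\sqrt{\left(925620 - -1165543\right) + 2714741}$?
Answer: $4 \sqrt{300369} \approx 2192.2$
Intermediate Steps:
$\sqrt{\left(925620 - -1165543\right) + 2714741} = \sqrt{\left(925620 + 1165543\right) + 2714741} = \sqrt{2091163 + 2714741} = \sqrt{4805904} = 4 \sqrt{300369}$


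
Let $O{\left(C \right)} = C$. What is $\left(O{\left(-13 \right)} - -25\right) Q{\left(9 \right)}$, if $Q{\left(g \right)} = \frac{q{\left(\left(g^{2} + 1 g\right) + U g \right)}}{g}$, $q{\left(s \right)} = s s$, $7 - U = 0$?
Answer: $31212$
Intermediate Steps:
$U = 7$ ($U = 7 - 0 = 7 + 0 = 7$)
$q{\left(s \right)} = s^{2}$
$Q{\left(g \right)} = \frac{\left(g^{2} + 8 g\right)^{2}}{g}$ ($Q{\left(g \right)} = \frac{\left(\left(g^{2} + 1 g\right) + 7 g\right)^{2}}{g} = \frac{\left(\left(g^{2} + g\right) + 7 g\right)^{2}}{g} = \frac{\left(\left(g + g^{2}\right) + 7 g\right)^{2}}{g} = \frac{\left(g^{2} + 8 g\right)^{2}}{g}$)
$\left(O{\left(-13 \right)} - -25\right) Q{\left(9 \right)} = \left(-13 - -25\right) 9 \left(8 + 9\right)^{2} = \left(-13 + \left(-18 + 43\right)\right) 9 \cdot 17^{2} = \left(-13 + 25\right) 9 \cdot 289 = 12 \cdot 2601 = 31212$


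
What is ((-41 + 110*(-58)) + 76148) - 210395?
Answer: -140668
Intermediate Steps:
((-41 + 110*(-58)) + 76148) - 210395 = ((-41 - 6380) + 76148) - 210395 = (-6421 + 76148) - 210395 = 69727 - 210395 = -140668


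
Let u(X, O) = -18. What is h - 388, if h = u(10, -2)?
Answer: -406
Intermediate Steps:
h = -18
h - 388 = -18 - 388 = -406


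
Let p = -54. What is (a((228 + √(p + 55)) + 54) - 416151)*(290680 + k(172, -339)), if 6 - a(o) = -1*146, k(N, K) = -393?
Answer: -120759101713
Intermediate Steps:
a(o) = 152 (a(o) = 6 - (-1)*146 = 6 - 1*(-146) = 6 + 146 = 152)
(a((228 + √(p + 55)) + 54) - 416151)*(290680 + k(172, -339)) = (152 - 416151)*(290680 - 393) = -415999*290287 = -120759101713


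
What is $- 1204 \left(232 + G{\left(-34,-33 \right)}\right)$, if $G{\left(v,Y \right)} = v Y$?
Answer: $-1630216$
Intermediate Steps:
$G{\left(v,Y \right)} = Y v$
$- 1204 \left(232 + G{\left(-34,-33 \right)}\right) = - 1204 \left(232 - -1122\right) = - 1204 \left(232 + 1122\right) = \left(-1204\right) 1354 = -1630216$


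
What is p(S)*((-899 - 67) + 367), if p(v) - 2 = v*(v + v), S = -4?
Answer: -20366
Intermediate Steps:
p(v) = 2 + 2*v**2 (p(v) = 2 + v*(v + v) = 2 + v*(2*v) = 2 + 2*v**2)
p(S)*((-899 - 67) + 367) = (2 + 2*(-4)**2)*((-899 - 67) + 367) = (2 + 2*16)*(-966 + 367) = (2 + 32)*(-599) = 34*(-599) = -20366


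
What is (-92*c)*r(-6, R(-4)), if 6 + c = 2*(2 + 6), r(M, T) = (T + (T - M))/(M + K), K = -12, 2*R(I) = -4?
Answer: 920/9 ≈ 102.22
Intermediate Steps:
R(I) = -2 (R(I) = (½)*(-4) = -2)
r(M, T) = (-M + 2*T)/(-12 + M) (r(M, T) = (T + (T - M))/(M - 12) = (-M + 2*T)/(-12 + M))
c = 10 (c = -6 + 2*(2 + 6) = -6 + 2*8 = -6 + 16 = 10)
(-92*c)*r(-6, R(-4)) = (-92*10)*((-1*(-6) + 2*(-2))/(-12 - 6)) = -920*(6 - 4)/(-18) = -(-460)*2/9 = -920*(-⅑) = 920/9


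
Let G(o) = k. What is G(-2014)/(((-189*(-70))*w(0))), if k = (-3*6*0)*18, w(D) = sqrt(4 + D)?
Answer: 0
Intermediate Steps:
k = 0 (k = -18*0*18 = 0*18 = 0)
G(o) = 0
G(-2014)/(((-189*(-70))*w(0))) = 0/(((-189*(-70))*sqrt(4 + 0))) = 0/((13230*sqrt(4))) = 0/((13230*2)) = 0/26460 = 0*(1/26460) = 0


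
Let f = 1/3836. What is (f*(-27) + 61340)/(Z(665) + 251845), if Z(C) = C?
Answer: 235300213/968628360 ≈ 0.24292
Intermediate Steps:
f = 1/3836 ≈ 0.00026069
(f*(-27) + 61340)/(Z(665) + 251845) = ((1/3836)*(-27) + 61340)/(665 + 251845) = (-27/3836 + 61340)/252510 = (235300213/3836)*(1/252510) = 235300213/968628360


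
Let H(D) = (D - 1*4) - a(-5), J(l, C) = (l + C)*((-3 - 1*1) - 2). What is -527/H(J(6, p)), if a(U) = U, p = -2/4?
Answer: 527/32 ≈ 16.469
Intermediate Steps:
p = -1/2 (p = -2*1/4 = -1/2 ≈ -0.50000)
J(l, C) = -6*C - 6*l (J(l, C) = (C + l)*((-3 - 1) - 2) = (C + l)*(-4 - 2) = (C + l)*(-6) = -6*C - 6*l)
H(D) = 1 + D (H(D) = (D - 1*4) - 1*(-5) = (D - 4) + 5 = (-4 + D) + 5 = 1 + D)
-527/H(J(6, p)) = -527/(1 + (-6*(-1/2) - 6*6)) = -527/(1 + (3 - 36)) = -527/(1 - 33) = -527/(-32) = -527*(-1/32) = 527/32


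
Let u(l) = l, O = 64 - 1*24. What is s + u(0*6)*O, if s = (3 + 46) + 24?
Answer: 73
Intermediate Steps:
O = 40 (O = 64 - 24 = 40)
s = 73 (s = 49 + 24 = 73)
s + u(0*6)*O = 73 + (0*6)*40 = 73 + 0*40 = 73 + 0 = 73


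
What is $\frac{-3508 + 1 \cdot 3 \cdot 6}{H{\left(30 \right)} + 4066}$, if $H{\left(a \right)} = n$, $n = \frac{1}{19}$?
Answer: $- \frac{13262}{15451} \approx -0.85833$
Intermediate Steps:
$n = \frac{1}{19} \approx 0.052632$
$H{\left(a \right)} = \frac{1}{19}$
$\frac{-3508 + 1 \cdot 3 \cdot 6}{H{\left(30 \right)} + 4066} = \frac{-3508 + 1 \cdot 3 \cdot 6}{\frac{1}{19} + 4066} = \frac{-3508 + 3 \cdot 6}{\frac{77255}{19}} = \left(-3508 + 18\right) \frac{19}{77255} = \left(-3490\right) \frac{19}{77255} = - \frac{13262}{15451}$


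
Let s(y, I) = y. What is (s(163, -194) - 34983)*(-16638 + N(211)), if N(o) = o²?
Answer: -970886060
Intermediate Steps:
(s(163, -194) - 34983)*(-16638 + N(211)) = (163 - 34983)*(-16638 + 211²) = -34820*(-16638 + 44521) = -34820*27883 = -970886060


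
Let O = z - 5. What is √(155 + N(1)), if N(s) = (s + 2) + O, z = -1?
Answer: 2*√38 ≈ 12.329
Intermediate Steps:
O = -6 (O = -1 - 5 = -6)
N(s) = -4 + s (N(s) = (s + 2) - 6 = (2 + s) - 6 = -4 + s)
√(155 + N(1)) = √(155 + (-4 + 1)) = √(155 - 3) = √152 = 2*√38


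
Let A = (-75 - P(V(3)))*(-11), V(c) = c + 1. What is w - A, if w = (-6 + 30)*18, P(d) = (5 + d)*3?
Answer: -690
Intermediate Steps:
V(c) = 1 + c
P(d) = 15 + 3*d
w = 432 (w = 24*18 = 432)
A = 1122 (A = (-75 - (15 + 3*(1 + 3)))*(-11) = (-75 - (15 + 3*4))*(-11) = (-75 - (15 + 12))*(-11) = (-75 - 1*27)*(-11) = (-75 - 27)*(-11) = -102*(-11) = 1122)
w - A = 432 - 1*1122 = 432 - 1122 = -690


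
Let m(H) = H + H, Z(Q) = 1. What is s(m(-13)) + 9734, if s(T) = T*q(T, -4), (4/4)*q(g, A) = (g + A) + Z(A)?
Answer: 10488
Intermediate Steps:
m(H) = 2*H
q(g, A) = 1 + A + g (q(g, A) = (g + A) + 1 = (A + g) + 1 = 1 + A + g)
s(T) = T*(-3 + T) (s(T) = T*(1 - 4 + T) = T*(-3 + T))
s(m(-13)) + 9734 = (2*(-13))*(-3 + 2*(-13)) + 9734 = -26*(-3 - 26) + 9734 = -26*(-29) + 9734 = 754 + 9734 = 10488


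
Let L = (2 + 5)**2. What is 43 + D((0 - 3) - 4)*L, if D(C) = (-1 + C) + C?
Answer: -692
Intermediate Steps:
L = 49 (L = 7**2 = 49)
D(C) = -1 + 2*C
43 + D((0 - 3) - 4)*L = 43 + (-1 + 2*((0 - 3) - 4))*49 = 43 + (-1 + 2*(-3 - 4))*49 = 43 + (-1 + 2*(-7))*49 = 43 + (-1 - 14)*49 = 43 - 15*49 = 43 - 735 = -692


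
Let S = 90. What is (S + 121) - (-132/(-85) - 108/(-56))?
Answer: 246947/1190 ≈ 207.52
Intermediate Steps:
(S + 121) - (-132/(-85) - 108/(-56)) = (90 + 121) - (-132/(-85) - 108/(-56)) = 211 - (-132*(-1/85) - 108*(-1/56)) = 211 - (132/85 + 27/14) = 211 - 1*4143/1190 = 211 - 4143/1190 = 246947/1190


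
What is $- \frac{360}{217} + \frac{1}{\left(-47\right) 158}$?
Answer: $- \frac{2673577}{1611442} \approx -1.6591$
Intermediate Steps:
$- \frac{360}{217} + \frac{1}{\left(-47\right) 158} = \left(-360\right) \frac{1}{217} - \frac{1}{7426} = - \frac{360}{217} - \frac{1}{7426} = - \frac{2673577}{1611442}$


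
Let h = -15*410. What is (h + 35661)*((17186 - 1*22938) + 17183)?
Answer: 337340241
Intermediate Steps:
h = -6150
(h + 35661)*((17186 - 1*22938) + 17183) = (-6150 + 35661)*((17186 - 1*22938) + 17183) = 29511*((17186 - 22938) + 17183) = 29511*(-5752 + 17183) = 29511*11431 = 337340241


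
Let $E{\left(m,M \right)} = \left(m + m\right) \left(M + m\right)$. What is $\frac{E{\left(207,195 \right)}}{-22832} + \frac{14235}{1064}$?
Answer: $\frac{9245883}{1518328} \approx 6.0895$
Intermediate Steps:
$E{\left(m,M \right)} = 2 m \left(M + m\right)$
$\frac{E{\left(207,195 \right)}}{-22832} + \frac{14235}{1064} = \frac{2 \cdot 207 \left(195 + 207\right)}{-22832} + \frac{14235}{1064} = 2 \cdot 207 \cdot 402 \left(- \frac{1}{22832}\right) + 14235 \cdot \frac{1}{1064} = 166428 \left(- \frac{1}{22832}\right) + \frac{14235}{1064} = - \frac{41607}{5708} + \frac{14235}{1064} = \frac{9245883}{1518328}$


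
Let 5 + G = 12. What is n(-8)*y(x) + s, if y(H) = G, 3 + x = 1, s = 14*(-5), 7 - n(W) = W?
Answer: 35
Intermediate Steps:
n(W) = 7 - W
s = -70
x = -2 (x = -3 + 1 = -2)
G = 7 (G = -5 + 12 = 7)
y(H) = 7
n(-8)*y(x) + s = (7 - 1*(-8))*7 - 70 = (7 + 8)*7 - 70 = 15*7 - 70 = 105 - 70 = 35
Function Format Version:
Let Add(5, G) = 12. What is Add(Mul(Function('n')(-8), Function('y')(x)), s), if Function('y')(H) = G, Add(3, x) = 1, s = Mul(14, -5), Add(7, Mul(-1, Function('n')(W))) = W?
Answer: 35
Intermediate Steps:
Function('n')(W) = Add(7, Mul(-1, W))
s = -70
x = -2 (x = Add(-3, 1) = -2)
G = 7 (G = Add(-5, 12) = 7)
Function('y')(H) = 7
Add(Mul(Function('n')(-8), Function('y')(x)), s) = Add(Mul(Add(7, Mul(-1, -8)), 7), -70) = Add(Mul(Add(7, 8), 7), -70) = Add(Mul(15, 7), -70) = Add(105, -70) = 35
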